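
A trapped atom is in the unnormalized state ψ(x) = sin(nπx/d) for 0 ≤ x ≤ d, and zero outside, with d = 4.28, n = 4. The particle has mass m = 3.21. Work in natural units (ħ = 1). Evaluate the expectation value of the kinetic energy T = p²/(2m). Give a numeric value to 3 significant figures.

1.34

T = −(ħ²/2m) d²/dx², so ⟨T⟩ = −(ħ²/2m) ∫ ψ*·ψ'' dx / ∫|ψ|² dx; with m = 3.21.
d/dx sin(nπx/d) = (nπ/d)·cos(nπx/d) and d²/dx² sin(nπx/d) = −(nπ/d)²·sin(nπx/d); on 0 ≤ x ≤ d, ∫sin²(nπx/d) dx = d/2 and ∫sin(nπx/d)·cos(nπx/d) dx = 0.
State is unnormalized: ∫|ψ|² dx = 2.1400, and ∫ψ*·(−ħ²/2m · ψ'') dx = 2.8735, so ⟨T⟩ = 2.8735 / 2.1400.
⟨T⟩ = 1.3428.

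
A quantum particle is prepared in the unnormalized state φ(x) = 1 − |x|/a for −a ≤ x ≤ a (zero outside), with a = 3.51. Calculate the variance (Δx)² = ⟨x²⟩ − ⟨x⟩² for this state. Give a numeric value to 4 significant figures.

Compute ⟨x⟩ and ⟨x²⟩ separately, then (Δx)² = ⟨x²⟩ − ⟨x⟩².
φ is even, so ∫ over [−a, a] = 2∫₀ᵃ with φ = 1 − x/a there: ∫₀ᵃ (1 − x/a)² dx = a/3, ∫₀ᵃ x²(1 − x/a)² dx = a³/30, ∫₀ᵃ x⁴(1 − x/a)² dx = a⁵/105.
Normalization: ∫|φ|² dx = 2.3400.
⟨x⟩ = 0.0000 and ⟨x²⟩ = 1.2320.
(Δx)² = 1.2320 − (0.0000)² = 1.2320.

1.232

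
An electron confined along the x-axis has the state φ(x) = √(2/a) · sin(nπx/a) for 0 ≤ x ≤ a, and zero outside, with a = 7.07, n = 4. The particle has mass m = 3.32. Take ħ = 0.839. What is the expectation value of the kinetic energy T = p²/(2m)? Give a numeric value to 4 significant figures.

T = −(ħ²/2m) d²/dx², so ⟨T⟩ = −(ħ²/2m) ∫ φ*·φ'' dx; with m = 3.32.
d/dx sin(nπx/a) = (nπ/a)·cos(nπx/a) and d²/dx² sin(nπx/a) = −(nπ/a)²·sin(nπx/a); on 0 ≤ x ≤ a, ∫sin²(nπx/a) dx = a/2 and ∫sin(nπx/a)·cos(nπx/a) dx = 0.
⟨T⟩ = 0.33492.

0.3349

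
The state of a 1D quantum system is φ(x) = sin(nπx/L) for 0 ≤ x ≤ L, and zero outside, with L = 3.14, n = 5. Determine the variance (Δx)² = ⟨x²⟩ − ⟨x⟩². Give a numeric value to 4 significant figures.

Compute ⟨x⟩ and ⟨x²⟩ separately, then (Δx)² = ⟨x²⟩ − ⟨x⟩².
With sin²θ = (1 − cos2θ)/2 on 0 ≤ x ≤ L: ∫sin²(nπx/L) dx = L/2, ∫x·sin²(nπx/L) dx = L²/4, ∫x²·sin²(nπx/L) dx = L³·(1/6 − 1/(4n²π²)); higher powers xᵏ the same way, integrating xᵏ·cos(2nπx/L) by parts.
Normalization: ∫|φ|² dx = 1.5700.
⟨x⟩ = 1.5700 and ⟨x²⟩ = 3.2666.
(Δx)² = 3.2666 − (1.5700)² = 0.80165.

0.8017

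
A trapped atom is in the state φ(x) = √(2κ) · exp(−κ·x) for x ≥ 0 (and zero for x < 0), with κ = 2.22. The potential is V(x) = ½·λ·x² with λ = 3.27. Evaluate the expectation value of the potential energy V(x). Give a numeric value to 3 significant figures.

0.166

⟨V⟩ = ∫ V(x)·|φ|² dx.
Every integrand reduces to terms xʲ·e^(−2κx) on [0, ∞); use ∫₀^∞ xʲ·e^(−2κx) dx = j!/(2κ)^(j+1).
⟨V⟩ = 0.16588.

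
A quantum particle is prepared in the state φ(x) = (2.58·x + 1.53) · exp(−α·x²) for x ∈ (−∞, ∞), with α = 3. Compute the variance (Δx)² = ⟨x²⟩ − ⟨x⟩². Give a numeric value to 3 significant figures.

0.0636

Compute ⟨x⟩ and ⟨x²⟩ separately, then (Δx)² = ⟨x²⟩ − ⟨x⟩².
Expand each integrand as polynomial × e^(−2αx²) and use ∫x^(2j)·e^(−2αx²) dx = (2j−1)!!/(4α)^j · √(π/(2α)), odd powers → 0; here √(π/(2α)) = 0.72360.
Normalization: ∫|φ|² dx = 2.0953.
⟨x⟩ = 0.22721 and ⟨x²⟩ = 0.11526.
(Δx)² = 0.11526 − (0.22721)² = 0.063638.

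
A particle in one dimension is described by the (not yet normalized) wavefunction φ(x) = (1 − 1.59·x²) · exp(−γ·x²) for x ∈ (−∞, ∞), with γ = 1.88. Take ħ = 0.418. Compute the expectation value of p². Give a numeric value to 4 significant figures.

0.8017

p² φ = −ħ² d²φ/dx²; ⟨p²⟩ = −ħ² ∫ φ*·φ'' dx / ∫|φ|² dx.
Expand each integrand as polynomial × e^(−2γx²) and use ∫x^(2j)·e^(−2γx²) dx = (2j−1)!!/(4γ)^j · √(π/(2γ)), odd powers → 0; here √(π/(2γ)) = 0.91407. Differentiate with the product rule, d/dx e^(−γx²) = −2γx·e^(−γx²).
State is unnormalized: ∫|φ|² dx = 0.65013, and ∫φ*·(−ħ² φ'') dx = 0.52119, so ⟨p²⟩ = 0.52119 / 0.65013.
⟨p²⟩ = 0.80167.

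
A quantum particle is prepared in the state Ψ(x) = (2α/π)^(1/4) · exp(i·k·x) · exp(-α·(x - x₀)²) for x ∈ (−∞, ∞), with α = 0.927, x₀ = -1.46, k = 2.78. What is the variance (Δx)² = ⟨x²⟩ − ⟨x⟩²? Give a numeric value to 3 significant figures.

0.270

Compute ⟨x⟩ and ⟨x²⟩ separately, then (Δx)² = ⟨x²⟩ − ⟨x⟩².
Gaussian moments (u = x − x₀): ∫u^(2j)·e^(−2αu²) du = (2j−1)!!/(4α)^j · √(π/(2α)), odd powers integrate to 0; here √(π/(2α)) = 1.3017.
⟨x⟩ = -1.4600 and ⟨x²⟩ = 2.4013.
(Δx)² = 2.4013 − (-1.4600)² = 0.26969.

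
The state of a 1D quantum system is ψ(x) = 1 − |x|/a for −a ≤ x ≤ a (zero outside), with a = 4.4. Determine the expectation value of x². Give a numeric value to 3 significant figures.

1.94

⟨x²⟩ = ∫ x²·|ψ|² dx / ∫|ψ|² dx (integrals over the domain).
ψ is even, so ∫ over [−a, a] = 2∫₀ᵃ with ψ = 1 − x/a there: ∫₀ᵃ (1 − x/a)² dx = a/3, ∫₀ᵃ x²(1 − x/a)² dx = a³/30, ∫₀ᵃ x⁴(1 − x/a)² dx = a⁵/105.
State is unnormalized: ∫|ψ|² dx = 2.9333, and ∫ψ*·x²·ψ dx = 5.6789, so ⟨x²⟩ = 5.6789 / 2.9333.
⟨x²⟩ = 1.9360.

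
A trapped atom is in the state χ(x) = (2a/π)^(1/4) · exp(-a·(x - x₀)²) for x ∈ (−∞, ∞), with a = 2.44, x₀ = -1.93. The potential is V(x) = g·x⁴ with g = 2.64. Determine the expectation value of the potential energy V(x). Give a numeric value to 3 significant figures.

42.8

⟨V⟩ = ∫ V(x)·|χ|² dx.
Gaussian moments (u = x − x₀): ∫u^(2j)·e^(−2au²) du = (2j−1)!!/(4a)^j · √(π/(2a)), odd powers integrate to 0; here √(π/(2a)) = 0.80235.
⟨V⟩ = 42.758.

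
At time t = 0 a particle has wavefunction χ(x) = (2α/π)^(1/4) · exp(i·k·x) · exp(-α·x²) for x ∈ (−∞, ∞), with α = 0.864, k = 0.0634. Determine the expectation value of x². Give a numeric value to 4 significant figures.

0.2894

⟨x²⟩ = ∫ x²·|χ|² dx (integrals over the domain).
Gaussian moments: ∫x^(2j)·e^(−2αx²) dx = (2j−1)!!/(4α)^j · √(π/(2α)), odd powers integrate to 0; here √(π/(2α)) = 1.3484.
⟨x²⟩ = 0.28935.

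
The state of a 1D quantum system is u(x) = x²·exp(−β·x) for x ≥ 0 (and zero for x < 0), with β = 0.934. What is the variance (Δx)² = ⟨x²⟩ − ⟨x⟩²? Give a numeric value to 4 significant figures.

1.433

Compute ⟨x⟩ and ⟨x²⟩ separately, then (Δx)² = ⟨x²⟩ − ⟨x⟩².
Every integrand reduces to terms xʲ·e^(−2βx) on [0, ∞); use ∫₀^∞ xʲ·e^(−2βx) dx = j!/(2β)^(j+1).
Normalization: ∫|u|² dx = 1.0552.
⟨x⟩ = 2.6767 and ⟨x²⟩ = 8.5974.
(Δx)² = 8.5974 − (2.6767)² = 1.4329.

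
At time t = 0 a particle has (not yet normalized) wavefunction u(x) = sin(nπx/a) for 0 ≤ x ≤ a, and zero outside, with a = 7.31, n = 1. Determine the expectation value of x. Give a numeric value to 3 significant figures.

3.66

⟨x⟩ = ∫ x·|u|² dx / ∫|u|² dx (integrals over the domain).
With sin²θ = (1 − cos2θ)/2 on 0 ≤ x ≤ a: ∫sin²(nπx/a) dx = a/2, ∫x·sin²(nπx/a) dx = a²/4, ∫x²·sin²(nπx/a) dx = a³·(1/6 − 1/(4n²π²)); higher powers xᵏ the same way, integrating xᵏ·cos(2nπx/a) by parts.
State is unnormalized: ∫|u|² dx = 3.6550, and ∫u*·x·u dx = 13.359, so ⟨x⟩ = 13.359 / 3.6550.
⟨x⟩ = 3.6550.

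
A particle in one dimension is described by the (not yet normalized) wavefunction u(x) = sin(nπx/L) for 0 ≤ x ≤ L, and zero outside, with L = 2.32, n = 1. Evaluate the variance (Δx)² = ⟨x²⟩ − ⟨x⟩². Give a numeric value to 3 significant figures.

Compute ⟨x⟩ and ⟨x²⟩ separately, then (Δx)² = ⟨x²⟩ − ⟨x⟩².
With sin²θ = (1 − cos2θ)/2 on 0 ≤ x ≤ L: ∫sin²(nπx/L) dx = L/2, ∫x·sin²(nπx/L) dx = L²/4, ∫x²·sin²(nπx/L) dx = L³·(1/6 − 1/(4n²π²)); higher powers xᵏ the same way, integrating xᵏ·cos(2nπx/L) by parts.
Normalization: ∫|u|² dx = 1.1600.
⟨x⟩ = 1.1600 and ⟨x²⟩ = 1.5215.
(Δx)² = 1.5215 − (1.1600)² = 0.17586.

0.176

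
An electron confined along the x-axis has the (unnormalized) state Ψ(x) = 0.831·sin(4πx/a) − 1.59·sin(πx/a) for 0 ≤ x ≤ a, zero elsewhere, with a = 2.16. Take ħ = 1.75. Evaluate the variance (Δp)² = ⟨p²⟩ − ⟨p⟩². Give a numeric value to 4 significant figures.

27.33

Compute ⟨p⟩ and ⟨p²⟩ separately; (Δp)² = ⟨p²⟩ − ⟨p⟩².
d²/dx² sin(jπx/a) = −(jπ/a)²·sin(jπx/a); on 0 ≤ x ≤ a, ∫sin²(jπx/a) dx = a/2 and ∫sin(jπx/a)·sin(lπx/a) dx = 0 for j ≠ l, so only diagonal terms survive in ∫|Ψ|² and ∫Ψ·Ψ″; ∫Ψ·Ψ′ dx = [Ψ²/2] between the walls = 0.
Normalization: ∫|Ψ|² dx = 3.4762.
⟨p⟩ = 0.0000 and ⟨p²⟩ = 27.327.
(Δp)² = 27.327 − (0.0000)² = 27.327.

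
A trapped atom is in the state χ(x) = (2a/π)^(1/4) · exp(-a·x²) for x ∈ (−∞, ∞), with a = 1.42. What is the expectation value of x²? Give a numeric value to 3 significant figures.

⟨x²⟩ = ∫ x²·|χ|² dx (integrals over the domain).
Gaussian moments: ∫x^(2j)·e^(−2ax²) dx = (2j−1)!!/(4a)^j · √(π/(2a)), odd powers integrate to 0; here √(π/(2a)) = 1.0518.
⟨x²⟩ = 0.17606.

0.176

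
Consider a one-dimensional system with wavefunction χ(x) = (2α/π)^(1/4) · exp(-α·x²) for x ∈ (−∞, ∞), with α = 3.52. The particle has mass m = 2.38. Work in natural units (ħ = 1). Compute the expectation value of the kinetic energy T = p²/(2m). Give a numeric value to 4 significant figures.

0.7395

T = −(ħ²/2m) d²/dx², so ⟨T⟩ = −(ħ²/2m) ∫ χ*·χ'' dx; with m = 2.38.
Gaussian moments: ∫x^(2j)·e^(−2αx²) dx = (2j−1)!!/(4α)^j · √(π/(2α)), odd powers integrate to 0; here √(π/(2α)) = 0.66802. Derivatives: d/dx e^(−αx²) = −2αx·e^(−αx²), d²/dx² e^(−αx²) = (4α²x² − 2α)·e^(−αx²).
⟨T⟩ = 0.73950.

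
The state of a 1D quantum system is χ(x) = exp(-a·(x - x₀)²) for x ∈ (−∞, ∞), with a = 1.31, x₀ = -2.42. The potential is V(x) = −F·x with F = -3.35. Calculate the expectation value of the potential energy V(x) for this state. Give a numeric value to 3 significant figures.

⟨V⟩ = ∫ V(x)·|χ|² dx / ∫|χ|² dx.
Gaussian moments (u = x − x₀): ∫u^(2j)·e^(−2au²) du = (2j−1)!!/(4a)^j · √(π/(2a)), odd powers integrate to 0; here √(π/(2a)) = 1.0950.
State is unnormalized: ∫|χ|² dx = 1.0950, and ∫χ*·V(x)·χ dx = -8.8774, so ⟨V⟩ = -8.8774 / 1.0950.
⟨V⟩ = -8.1070.

-8.11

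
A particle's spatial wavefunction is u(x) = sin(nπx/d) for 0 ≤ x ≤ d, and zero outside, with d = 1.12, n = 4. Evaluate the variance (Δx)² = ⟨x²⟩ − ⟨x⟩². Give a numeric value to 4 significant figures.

Compute ⟨x⟩ and ⟨x²⟩ separately, then (Δx)² = ⟨x²⟩ − ⟨x⟩².
With sin²θ = (1 − cos2θ)/2 on 0 ≤ x ≤ d: ∫sin²(nπx/d) dx = d/2, ∫x·sin²(nπx/d) dx = d²/4, ∫x²·sin²(nπx/d) dx = d³·(1/6 − 1/(4n²π²)); higher powers xᵏ the same way, integrating xᵏ·cos(2nπx/d) by parts.
Normalization: ∫|u|² dx = 0.56000.
⟨x⟩ = 0.56000 and ⟨x²⟩ = 0.41416.
(Δx)² = 0.41416 − (0.56000)² = 0.10056.

0.1006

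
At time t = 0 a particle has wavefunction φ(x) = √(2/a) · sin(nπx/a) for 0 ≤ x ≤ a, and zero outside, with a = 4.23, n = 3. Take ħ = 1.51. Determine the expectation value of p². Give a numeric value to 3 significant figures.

p² φ = −ħ² d²φ/dx²; ⟨p²⟩ = −ħ² ∫ φ*·φ'' dx.
d/dx sin(nπx/a) = (nπ/a)·cos(nπx/a) and d²/dx² sin(nπx/a) = −(nπ/a)²·sin(nπx/a); on 0 ≤ x ≤ a, ∫sin²(nπx/a) dx = a/2 and ∫sin(nπx/a)·cos(nπx/a) dx = 0.
⟨p²⟩ = 11.319.

11.3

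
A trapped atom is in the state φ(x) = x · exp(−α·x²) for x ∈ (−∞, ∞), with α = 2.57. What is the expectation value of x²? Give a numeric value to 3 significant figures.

0.292

⟨x²⟩ = ∫ x²·|φ|² dx / ∫|φ|² dx (integrals over the domain).
Expand each integrand as polynomial × e^(−2αx²) and use ∫x^(2j)·e^(−2αx²) dx = (2j−1)!!/(4α)^j · √(π/(2α)), odd powers → 0; here √(π/(2α)) = 0.78180.
State is unnormalized: ∫|φ|² dx = 0.076050, and ∫φ*·x²·φ dx = 0.022194, so ⟨x²⟩ = 0.022194 / 0.076050.
⟨x²⟩ = 0.29183.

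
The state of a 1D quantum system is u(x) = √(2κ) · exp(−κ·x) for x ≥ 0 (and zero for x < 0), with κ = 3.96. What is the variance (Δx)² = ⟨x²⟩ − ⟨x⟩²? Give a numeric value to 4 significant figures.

Compute ⟨x⟩ and ⟨x²⟩ separately, then (Δx)² = ⟨x²⟩ − ⟨x⟩².
Every integrand reduces to terms xʲ·e^(−2κx) on [0, ∞); use ∫₀^∞ xʲ·e^(−2κx) dx = j!/(2κ)^(j+1).
⟨x⟩ = 0.12626 and ⟨x²⟩ = 0.031885.
(Δx)² = 0.031885 − (0.12626)² = 0.015942.

0.01594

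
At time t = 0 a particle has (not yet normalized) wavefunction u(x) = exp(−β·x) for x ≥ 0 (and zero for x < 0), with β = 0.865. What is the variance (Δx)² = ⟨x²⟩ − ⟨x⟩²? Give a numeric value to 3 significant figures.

Compute ⟨x⟩ and ⟨x²⟩ separately, then (Δx)² = ⟨x²⟩ − ⟨x⟩².
Every integrand reduces to terms xʲ·e^(−2βx) on [0, ∞); use ∫₀^∞ xʲ·e^(−2βx) dx = j!/(2β)^(j+1).
Normalization: ∫|u|² dx = 0.57803.
⟨x⟩ = 0.57803 and ⟨x²⟩ = 0.66825.
(Δx)² = 0.66825 − (0.57803)² = 0.33412.

0.334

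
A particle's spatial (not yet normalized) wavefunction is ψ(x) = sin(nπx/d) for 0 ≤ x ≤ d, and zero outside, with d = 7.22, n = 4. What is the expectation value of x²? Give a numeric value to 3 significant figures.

17.2

⟨x²⟩ = ∫ x²·|ψ|² dx / ∫|ψ|² dx (integrals over the domain).
With sin²θ = (1 − cos2θ)/2 on 0 ≤ x ≤ d: ∫sin²(nπx/d) dx = d/2, ∫x·sin²(nπx/d) dx = d²/4, ∫x²·sin²(nπx/d) dx = d³·(1/6 − 1/(4n²π²)); higher powers xᵏ the same way, integrating xᵏ·cos(2nπx/d) by parts.
State is unnormalized: ∫|ψ|² dx = 3.6100, and ∫ψ*·x²·ψ dx = 62.132, so ⟨x²⟩ = 62.132 / 3.6100.
⟨x²⟩ = 17.211.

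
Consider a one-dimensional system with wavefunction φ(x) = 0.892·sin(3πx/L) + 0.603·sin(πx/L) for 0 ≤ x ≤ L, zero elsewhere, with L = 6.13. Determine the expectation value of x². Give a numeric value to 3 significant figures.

13.1

⟨x²⟩ = ∫ x²·|φ|² dx / ∫|φ|² dx (integrals over the domain).
On 0 ≤ x ≤ L (j ≠ l): ∫sin²(jπx/L) dx = L/2, ∫sin(jπx/L)·sin(lπx/L) dx = 0; diagonal moments ∫x·sin²(jπx/L) dx = L²/4, ∫x²·sin²(jπx/L) dx = L³·(1/6 − 1/(4j²π²)); cross terms ∫x·sin(jπx/L)·sin(lπx/L) dx = 0 for j + l even and −4jlL²/(π²(j² − l²)²) for j + l odd, ∫x²·sin(jπx/L)·sin(lπx/L) dx = (−1)^(j+l)·4jlL³/(π²(j² − l²)²); higher powers the same way via product-to-sum and parts.
State is unnormalized: ∫|φ|² dx = 3.5532, and ∫φ*·x²·φ dx = 46.576, so ⟨x²⟩ = 46.576 / 3.5532.
⟨x²⟩ = 13.108.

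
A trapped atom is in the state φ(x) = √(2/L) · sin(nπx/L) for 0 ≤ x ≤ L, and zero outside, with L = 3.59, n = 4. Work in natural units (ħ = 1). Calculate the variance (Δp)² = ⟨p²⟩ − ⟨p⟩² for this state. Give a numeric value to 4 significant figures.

Compute ⟨p⟩ and ⟨p²⟩ separately; (Δp)² = ⟨p²⟩ − ⟨p⟩².
d/dx sin(nπx/L) = (nπ/L)·cos(nπx/L) and d²/dx² sin(nπx/L) = −(nπ/L)²·sin(nπx/L); on 0 ≤ x ≤ L, ∫sin²(nπx/L) dx = L/2 and ∫sin(nπx/L)·cos(nπx/L) dx = 0.
⟨p⟩ = 0.0000 and ⟨p²⟩ = 12.253.
(Δp)² = 12.253 − (0.0000)² = 12.253.

12.25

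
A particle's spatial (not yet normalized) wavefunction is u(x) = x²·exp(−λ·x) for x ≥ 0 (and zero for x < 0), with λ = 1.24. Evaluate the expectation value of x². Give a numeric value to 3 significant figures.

4.88

⟨x²⟩ = ∫ x²·|u|² dx / ∫|u|² dx (integrals over the domain).
Every integrand reduces to terms xʲ·e^(−2λx) on [0, ∞); use ∫₀^∞ xʲ·e^(−2λx) dx = j!/(2λ)^(j+1).
State is unnormalized: ∫|u|² dx = 0.25583, and ∫u*·x²·u dx = 1.2479, so ⟨x²⟩ = 1.2479 / 0.25583.
⟨x²⟩ = 4.8777.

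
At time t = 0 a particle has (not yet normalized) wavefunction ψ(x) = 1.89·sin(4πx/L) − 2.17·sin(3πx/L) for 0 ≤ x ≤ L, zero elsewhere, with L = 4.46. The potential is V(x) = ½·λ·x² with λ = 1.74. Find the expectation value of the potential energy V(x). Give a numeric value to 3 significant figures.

9.09

⟨V⟩ = ∫ V(x)·|ψ|² dx / ∫|ψ|² dx.
On 0 ≤ x ≤ L (j ≠ l): ∫sin²(jπx/L) dx = L/2, ∫sin(jπx/L)·sin(lπx/L) dx = 0; diagonal moments ∫x·sin²(jπx/L) dx = L²/4, ∫x²·sin²(jπx/L) dx = L³·(1/6 − 1/(4j²π²)); cross terms ∫x·sin(jπx/L)·sin(lπx/L) dx = 0 for j + l even and −4jlL²/(π²(j² − l²)²) for j + l odd, ∫x²·sin(jπx/L)·sin(lπx/L) dx = (−1)^(j+l)·4jlL³/(π²(j² − l²)²); higher powers the same way via product-to-sum and parts.
State is unnormalized: ∫|ψ|² dx = 18.467, and ∫ψ*·V(x)·ψ dx = 167.90, so ⟨V⟩ = 167.90 / 18.467.
⟨V⟩ = 9.0923.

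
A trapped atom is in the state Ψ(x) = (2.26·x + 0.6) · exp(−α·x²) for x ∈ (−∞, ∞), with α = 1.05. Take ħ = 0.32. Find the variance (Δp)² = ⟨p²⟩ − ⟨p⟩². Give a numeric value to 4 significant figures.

Compute ⟨p⟩ and ⟨p²⟩ separately; (Δp)² = ⟨p²⟩ − ⟨p⟩².
Expand each integrand as polynomial × e^(−2αx²) and use ∫x^(2j)·e^(−2αx²) dx = (2j−1)!!/(4α)^j · √(π/(2α)), odd powers → 0; here √(π/(2α)) = 1.2231. Differentiate with the product rule, d/dx e^(−αx²) = −2αx·e^(−αx²).
Normalization: ∫|Ψ|² dx = 1.9277.
⟨p⟩ = 0.0000 and ⟨p²⟩ = 0.27344.
(Δp)² = 0.27344 − (0.0000)² = 0.27344.

0.2734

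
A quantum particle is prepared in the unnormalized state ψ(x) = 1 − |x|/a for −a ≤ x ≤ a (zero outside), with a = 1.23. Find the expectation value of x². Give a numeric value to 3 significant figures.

⟨x²⟩ = ∫ x²·|ψ|² dx / ∫|ψ|² dx (integrals over the domain).
ψ is even, so ∫ over [−a, a] = 2∫₀ᵃ with ψ = 1 − x/a there: ∫₀ᵃ (1 − x/a)² dx = a/3, ∫₀ᵃ x²(1 − x/a)² dx = a³/30, ∫₀ᵃ x⁴(1 − x/a)² dx = a⁵/105.
State is unnormalized: ∫|ψ|² dx = 0.82000, and ∫ψ*·x²·ψ dx = 0.12406, so ⟨x²⟩ = 0.12406 / 0.82000.
⟨x²⟩ = 0.15129.

0.151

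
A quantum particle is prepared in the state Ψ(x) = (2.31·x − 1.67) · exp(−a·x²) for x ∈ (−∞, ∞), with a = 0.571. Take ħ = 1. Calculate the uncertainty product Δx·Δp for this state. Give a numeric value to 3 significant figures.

0.663

Δx = √(⟨x²⟩−⟨x⟩²), Δp = √(⟨p²⟩−⟨p⟩²).
Expand each integrand as polynomial × e^(−2ax²) and use ∫x^(2j)·e^(−2ax²) dx = (2j−1)!!/(4a)^j · √(π/(2a)), odd powers → 0; here √(π/(2a)) = 1.6586. Differentiate with the product rule, d/dx e^(−ax²) = −2ax·e^(−ax²).
Normalization: ∫|Ψ|² dx = 8.5007.
⟨x⟩ = -0.65910, ⟨x²⟩ = 0.83699 ⇒ Δx = 0.63449.
⟨p⟩ = 0.0000, ⟨p²⟩ = 1.0916 ⇒ Δp = 1.0448.
Δx·Δp = 0.66291.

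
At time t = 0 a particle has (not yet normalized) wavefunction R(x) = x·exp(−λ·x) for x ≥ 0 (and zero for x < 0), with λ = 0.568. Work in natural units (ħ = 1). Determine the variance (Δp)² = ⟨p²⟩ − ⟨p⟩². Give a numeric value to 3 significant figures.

0.323

Compute ⟨p⟩ and ⟨p²⟩ separately; (Δp)² = ⟨p²⟩ − ⟨p⟩².
Differentiate x·exp(−λ·x) with the product rule; every integrand then reduces to terms xʲ·e^(−2λx) on [0, ∞), with ∫₀^∞ xʲ·e^(−2λx) dx = j!/(2λ)^(j+1).
Normalization: ∫|R|² dx = 1.3643.
⟨p⟩ = 0.0000 and ⟨p²⟩ = 0.32262.
(Δp)² = 0.32262 − (0.0000)² = 0.32262.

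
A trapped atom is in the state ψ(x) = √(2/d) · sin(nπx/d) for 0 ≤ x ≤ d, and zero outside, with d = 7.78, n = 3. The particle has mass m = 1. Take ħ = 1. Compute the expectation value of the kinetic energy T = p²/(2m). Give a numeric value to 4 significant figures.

0.7338

T = −(ħ²/2m) d²/dx², so ⟨T⟩ = −(ħ²/2m) ∫ ψ*·ψ'' dx; with m = 1.
d/dx sin(nπx/d) = (nπ/d)·cos(nπx/d) and d²/dx² sin(nπx/d) = −(nπ/d)²·sin(nπx/d); on 0 ≤ x ≤ d, ∫sin²(nπx/d) dx = d/2 and ∫sin(nπx/d)·cos(nπx/d) dx = 0.
⟨T⟩ = 0.73376.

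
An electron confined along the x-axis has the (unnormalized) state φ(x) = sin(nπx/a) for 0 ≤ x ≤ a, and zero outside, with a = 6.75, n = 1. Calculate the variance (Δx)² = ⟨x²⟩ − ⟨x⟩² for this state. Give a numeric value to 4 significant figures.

Compute ⟨x⟩ and ⟨x²⟩ separately, then (Δx)² = ⟨x²⟩ − ⟨x⟩².
With sin²θ = (1 − cos2θ)/2 on 0 ≤ x ≤ a: ∫sin²(nπx/a) dx = a/2, ∫x·sin²(nπx/a) dx = a²/4, ∫x²·sin²(nπx/a) dx = a³·(1/6 − 1/(4n²π²)); higher powers xᵏ the same way, integrating xᵏ·cos(2nπx/a) by parts.
Normalization: ∫|φ|² dx = 3.3750.
⟨x⟩ = 3.3750 and ⟨x²⟩ = 12.879.
(Δx)² = 12.879 − (3.3750)² = 1.4887.

1.489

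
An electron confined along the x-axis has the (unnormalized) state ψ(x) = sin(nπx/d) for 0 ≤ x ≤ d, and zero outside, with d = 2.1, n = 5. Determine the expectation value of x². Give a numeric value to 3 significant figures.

1.46

⟨x²⟩ = ∫ x²·|ψ|² dx / ∫|ψ|² dx (integrals over the domain).
With sin²θ = (1 − cos2θ)/2 on 0 ≤ x ≤ d: ∫sin²(nπx/d) dx = d/2, ∫x·sin²(nπx/d) dx = d²/4, ∫x²·sin²(nπx/d) dx = d³·(1/6 − 1/(4n²π²)); higher powers xᵏ the same way, integrating xᵏ·cos(2nπx/d) by parts.
State is unnormalized: ∫|ψ|² dx = 1.0500, and ∫ψ*·x²·ψ dx = 1.5341, so ⟨x²⟩ = 1.5341 / 1.0500.
⟨x²⟩ = 1.4611.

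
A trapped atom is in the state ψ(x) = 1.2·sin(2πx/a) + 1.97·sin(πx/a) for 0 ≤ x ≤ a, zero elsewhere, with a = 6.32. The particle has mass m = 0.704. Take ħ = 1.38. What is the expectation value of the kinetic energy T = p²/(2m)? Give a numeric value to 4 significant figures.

0.6056

T = −(ħ²/2m) d²/dx², so ⟨T⟩ = −(ħ²/2m) ∫ ψ*·ψ'' dx / ∫|ψ|² dx; with m = 0.704.
d²/dx² sin(jπx/a) = −(jπ/a)²·sin(jπx/a); on 0 ≤ x ≤ a, ∫sin²(jπx/a) dx = a/2 and ∫sin(jπx/a)·sin(lπx/a) dx = 0 for j ≠ l, so only diagonal terms survive in ∫|ψ|² and ∫ψ·ψ″; ∫ψ·ψ′ dx = [ψ²/2] between the walls = 0.
State is unnormalized: ∫|ψ|² dx = 16.814, and ∫ψ*·(−ħ²/2m · ψ'') dx = 10.182, so ⟨T⟩ = 10.182 / 16.814.
⟨T⟩ = 0.60555.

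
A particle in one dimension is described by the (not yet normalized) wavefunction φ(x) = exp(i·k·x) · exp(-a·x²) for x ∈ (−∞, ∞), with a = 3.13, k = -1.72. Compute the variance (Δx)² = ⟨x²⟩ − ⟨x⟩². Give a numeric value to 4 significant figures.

Compute ⟨x⟩ and ⟨x²⟩ separately, then (Δx)² = ⟨x²⟩ − ⟨x⟩².
Gaussian moments: ∫x^(2j)·e^(−2ax²) dx = (2j−1)!!/(4a)^j · √(π/(2a)), odd powers integrate to 0; here √(π/(2a)) = 0.70842.
Normalization: ∫|φ|² dx = 0.70842.
⟨x⟩ = 0.0000 and ⟨x²⟩ = 0.079872.
(Δx)² = 0.079872 − (0.0000)² = 0.079872.

0.07987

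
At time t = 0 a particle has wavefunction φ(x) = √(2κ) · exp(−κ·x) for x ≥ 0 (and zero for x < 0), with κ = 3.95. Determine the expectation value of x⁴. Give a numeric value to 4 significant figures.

0.006162

⟨x⁴⟩ = ∫ x⁴·|φ|² dx (integrals over the domain).
Every integrand reduces to terms xʲ·e^(−2κx) on [0, ∞); use ∫₀^∞ xʲ·e^(−2κx) dx = j!/(2κ)^(j+1).
⟨x⁴⟩ = 0.0061617.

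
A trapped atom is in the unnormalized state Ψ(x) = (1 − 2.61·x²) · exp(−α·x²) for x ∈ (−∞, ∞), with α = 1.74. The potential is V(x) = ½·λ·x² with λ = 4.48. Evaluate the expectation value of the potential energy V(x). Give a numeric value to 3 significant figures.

⟨V⟩ = ∫ V(x)·|Ψ|² dx / ∫|Ψ|² dx.
Expand each integrand as polynomial × e^(−2αx²) and use ∫x^(2j)·e^(−2αx²) dx = (2j−1)!!/(4α)^j · √(π/(2α)), odd powers → 0; here √(π/(2α)) = 0.95013.
State is unnormalized: ∫|Ψ|² dx = 0.63837, and ∫Ψ*·V(x)·Ψ dx = 0.26279, so ⟨V⟩ = 0.26279 / 0.63837.
⟨V⟩ = 0.41165.

0.412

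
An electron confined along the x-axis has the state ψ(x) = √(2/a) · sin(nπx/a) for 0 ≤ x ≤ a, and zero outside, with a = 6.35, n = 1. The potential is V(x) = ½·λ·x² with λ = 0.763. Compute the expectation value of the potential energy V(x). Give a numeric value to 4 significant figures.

⟨V⟩ = ∫ V(x)·|ψ|² dx.
With sin²θ = (1 − cos2θ)/2 on 0 ≤ x ≤ a: ∫sin²(nπx/a) dx = a/2, ∫x·sin²(nπx/a) dx = a²/4, ∫x²·sin²(nπx/a) dx = a³·(1/6 − 1/(4n²π²)); higher powers xᵏ the same way, integrating xᵏ·cos(2nπx/a) by parts.
⟨V⟩ = 4.3484.

4.348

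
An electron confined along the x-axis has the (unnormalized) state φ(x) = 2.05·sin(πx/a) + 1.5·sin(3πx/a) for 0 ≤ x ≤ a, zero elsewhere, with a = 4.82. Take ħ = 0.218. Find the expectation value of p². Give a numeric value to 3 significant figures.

0.0765

p² φ = −ħ² d²φ/dx²; ⟨p²⟩ = −ħ² ∫ φ*·φ'' dx / ∫|φ|² dx.
d²/dx² sin(jπx/a) = −(jπ/a)²·sin(jπx/a); on 0 ≤ x ≤ a, ∫sin²(jπx/a) dx = a/2 and ∫sin(jπx/a)·sin(lπx/a) dx = 0 for j ≠ l, so only diagonal terms survive in ∫|φ|² and ∫φ·φ″; ∫φ·φ′ dx = [φ²/2] between the walls = 0.
State is unnormalized: ∫|φ|² dx = 15.551, and ∫φ*·(−ħ² φ'') dx = 1.1898, so ⟨p²⟩ = 1.1898 / 15.551.
⟨p²⟩ = 0.076509.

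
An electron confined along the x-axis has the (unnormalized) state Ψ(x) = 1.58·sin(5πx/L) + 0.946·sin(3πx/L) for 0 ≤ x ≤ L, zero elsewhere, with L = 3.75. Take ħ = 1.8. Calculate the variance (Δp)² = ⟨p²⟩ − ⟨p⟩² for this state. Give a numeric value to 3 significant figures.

Compute ⟨p⟩ and ⟨p²⟩ separately; (Δp)² = ⟨p²⟩ − ⟨p⟩².
d²/dx² sin(jπx/L) = −(jπ/L)²·sin(jπx/L); on 0 ≤ x ≤ L, ∫sin²(jπx/L) dx = L/2 and ∫sin(jπx/L)·sin(lπx/L) dx = 0 for j ≠ l, so only diagonal terms survive in ∫|Ψ|² and ∫Ψ·Ψ″; ∫Ψ·Ψ′ dx = [Ψ²/2] between the walls = 0.
Normalization: ∫|Ψ|² dx = 6.3587.
⟨p⟩ = 0.0000 and ⟨p²⟩ = 47.248.
(Δp)² = 47.248 − (0.0000)² = 47.248.

47.2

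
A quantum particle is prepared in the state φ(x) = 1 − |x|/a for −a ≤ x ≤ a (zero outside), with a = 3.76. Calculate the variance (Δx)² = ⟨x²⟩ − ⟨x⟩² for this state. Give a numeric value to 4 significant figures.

Compute ⟨x⟩ and ⟨x²⟩ separately, then (Δx)² = ⟨x²⟩ − ⟨x⟩².
φ is even, so ∫ over [−a, a] = 2∫₀ᵃ with φ = 1 − x/a there: ∫₀ᵃ (1 − x/a)² dx = a/3, ∫₀ᵃ x²(1 − x/a)² dx = a³/30, ∫₀ᵃ x⁴(1 − x/a)² dx = a⁵/105.
Normalization: ∫|φ|² dx = 2.5067.
⟨x⟩ = 0.0000 and ⟨x²⟩ = 1.4138.
(Δx)² = 1.4138 − (0.0000)² = 1.4138.

1.414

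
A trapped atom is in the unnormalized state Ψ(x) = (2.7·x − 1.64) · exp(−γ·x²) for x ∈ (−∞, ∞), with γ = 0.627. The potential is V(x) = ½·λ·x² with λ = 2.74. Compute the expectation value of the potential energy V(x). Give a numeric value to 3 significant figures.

⟨V⟩ = ∫ V(x)·|Ψ|² dx / ∫|Ψ|² dx.
Expand each integrand as polynomial × e^(−2γx²) and use ∫x^(2j)·e^(−2γx²) dx = (2j−1)!!/(4γ)^j · √(π/(2γ)), odd powers → 0; here √(π/(2γ)) = 1.5828.
State is unnormalized: ∫|Ψ|² dx = 8.8578, and ∫Ψ*·V(x)·Ψ dx = 9.8649, so ⟨V⟩ = 9.8649 / 8.8578.
⟨V⟩ = 1.1137.

1.11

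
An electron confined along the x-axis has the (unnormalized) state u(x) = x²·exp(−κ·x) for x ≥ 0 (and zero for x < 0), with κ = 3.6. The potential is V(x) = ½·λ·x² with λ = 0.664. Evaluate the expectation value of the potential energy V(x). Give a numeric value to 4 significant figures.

⟨V⟩ = ∫ V(x)·|u|² dx / ∫|u|² dx.
Every integrand reduces to terms xʲ·e^(−2κx) on [0, ∞); use ∫₀^∞ xʲ·e^(−2κx) dx = j!/(2κ)^(j+1).
State is unnormalized: ∫|u|² dx = 0.0012404, and ∫u*·V(x)·u dx = 0.00023831, so ⟨V⟩ = 0.00023831 / 0.0012404.
⟨V⟩ = 0.19213.

0.1921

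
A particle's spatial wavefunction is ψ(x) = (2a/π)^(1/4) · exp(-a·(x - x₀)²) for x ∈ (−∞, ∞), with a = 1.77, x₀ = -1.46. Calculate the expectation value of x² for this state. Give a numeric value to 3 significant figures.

⟨x²⟩ = ∫ x²·|ψ|² dx (integrals over the domain).
Gaussian moments (u = x − x₀): ∫u^(2j)·e^(−2au²) du = (2j−1)!!/(4a)^j · √(π/(2a)), odd powers integrate to 0; here √(π/(2a)) = 0.94205.
⟨x²⟩ = 2.2728.

2.27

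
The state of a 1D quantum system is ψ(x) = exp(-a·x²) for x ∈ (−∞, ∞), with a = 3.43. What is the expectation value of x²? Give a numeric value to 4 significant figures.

⟨x²⟩ = ∫ x²·|ψ|² dx / ∫|ψ|² dx (integrals over the domain).
Gaussian moments: ∫x^(2j)·e^(−2ax²) dx = (2j−1)!!/(4a)^j · √(π/(2a)), odd powers integrate to 0; here √(π/(2a)) = 0.67673.
State is unnormalized: ∫|ψ|² dx = 0.67673, and ∫ψ*·x²·ψ dx = 0.049324, so ⟨x²⟩ = 0.049324 / 0.67673.
⟨x²⟩ = 0.072886.

0.07289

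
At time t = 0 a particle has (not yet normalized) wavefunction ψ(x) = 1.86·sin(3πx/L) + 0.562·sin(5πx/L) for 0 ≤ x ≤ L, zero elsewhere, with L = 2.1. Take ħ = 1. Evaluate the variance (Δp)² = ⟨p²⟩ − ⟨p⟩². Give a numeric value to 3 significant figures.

Compute ⟨p⟩ and ⟨p²⟩ separately; (Δp)² = ⟨p²⟩ − ⟨p⟩².
d²/dx² sin(jπx/L) = −(jπ/L)²·sin(jπx/L); on 0 ≤ x ≤ L, ∫sin²(jπx/L) dx = L/2 and ∫sin(jπx/L)·sin(lπx/L) dx = 0 for j ≠ l, so only diagonal terms survive in ∫|ψ|² and ∫ψ·ψ″; ∫ψ·ψ′ dx = [ψ²/2] between the walls = 0.
Normalization: ∫|ψ|² dx = 3.9642.
⟨p⟩ = 0.0000 and ⟨p²⟩ = 23.138.
(Δp)² = 23.138 − (0.0000)² = 23.138.

23.1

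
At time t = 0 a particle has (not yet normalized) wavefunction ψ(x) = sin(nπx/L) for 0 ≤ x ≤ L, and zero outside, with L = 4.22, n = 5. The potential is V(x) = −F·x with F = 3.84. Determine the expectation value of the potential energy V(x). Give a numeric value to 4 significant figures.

⟨V⟩ = ∫ V(x)·|ψ|² dx / ∫|ψ|² dx.
With sin²θ = (1 − cos2θ)/2 on 0 ≤ x ≤ L: ∫sin²(nπx/L) dx = L/2, ∫x·sin²(nπx/L) dx = L²/4, ∫x²·sin²(nπx/L) dx = L³·(1/6 − 1/(4n²π²)); higher powers xᵏ the same way, integrating xᵏ·cos(2nπx/L) by parts.
State is unnormalized: ∫|ψ|² dx = 2.1100, and ∫ψ*·V(x)·ψ dx = -17.096, so ⟨V⟩ = -17.096 / 2.1100.
⟨V⟩ = -8.1024.

-8.102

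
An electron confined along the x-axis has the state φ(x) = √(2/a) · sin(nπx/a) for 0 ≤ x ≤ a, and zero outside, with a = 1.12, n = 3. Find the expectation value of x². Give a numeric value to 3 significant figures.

⟨x²⟩ = ∫ x²·|φ|² dx (integrals over the domain).
With sin²θ = (1 − cos2θ)/2 on 0 ≤ x ≤ a: ∫sin²(nπx/a) dx = a/2, ∫x·sin²(nπx/a) dx = a²/4, ∫x²·sin²(nπx/a) dx = a³·(1/6 − 1/(4n²π²)); higher powers xᵏ the same way, integrating xᵏ·cos(2nπx/a) by parts.
⟨x²⟩ = 0.41107.

0.411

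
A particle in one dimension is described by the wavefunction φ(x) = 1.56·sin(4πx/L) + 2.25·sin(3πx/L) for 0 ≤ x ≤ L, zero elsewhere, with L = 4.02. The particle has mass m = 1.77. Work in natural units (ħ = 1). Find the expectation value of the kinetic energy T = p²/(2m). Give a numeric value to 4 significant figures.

1.945

T = −(ħ²/2m) d²/dx², so ⟨T⟩ = −(ħ²/2m) ∫ φ*·φ'' dx / ∫|φ|² dx; with m = 1.77.
d²/dx² sin(jπx/L) = −(jπ/L)²·sin(jπx/L); on 0 ≤ x ≤ L, ∫sin²(jπx/L) dx = L/2 and ∫sin(jπx/L)·sin(lπx/L) dx = 0 for j ≠ l, so only diagonal terms survive in ∫|φ|² and ∫φ·φ″; ∫φ·φ′ dx = [φ²/2] between the walls = 0.
State is unnormalized: ∫|φ|² dx = 15.067, and ∫φ*·(−ħ²/2m · φ'') dx = 29.302, so ⟨T⟩ = 29.302 / 15.067.
⟨T⟩ = 1.9448.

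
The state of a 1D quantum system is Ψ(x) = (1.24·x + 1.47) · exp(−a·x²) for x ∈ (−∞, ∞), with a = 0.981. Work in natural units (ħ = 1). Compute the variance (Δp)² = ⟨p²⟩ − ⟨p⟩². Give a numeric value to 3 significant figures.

1.28

Compute ⟨p⟩ and ⟨p²⟩ separately; (Δp)² = ⟨p²⟩ − ⟨p⟩².
Expand each integrand as polynomial × e^(−2ax²) and use ∫x^(2j)·e^(−2ax²) dx = (2j−1)!!/(4a)^j · √(π/(2a)), odd powers → 0; here √(π/(2a)) = 1.2654. Differentiate with the product rule, d/dx e^(−ax²) = −2ax·e^(−ax²).
Normalization: ∫|Ψ|² dx = 3.2302.
⟨p⟩ = 0.0000 and ⟨p²⟩ = 1.2822.
(Δp)² = 1.2822 − (0.0000)² = 1.2822.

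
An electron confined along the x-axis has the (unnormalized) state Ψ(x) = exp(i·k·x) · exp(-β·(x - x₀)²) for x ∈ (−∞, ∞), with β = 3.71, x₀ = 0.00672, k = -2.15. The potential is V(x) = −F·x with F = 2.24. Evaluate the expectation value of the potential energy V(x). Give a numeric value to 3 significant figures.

⟨V⟩ = ∫ V(x)·|Ψ|² dx / ∫|Ψ|² dx.
Gaussian moments (u = x − x₀): ∫u^(2j)·e^(−2βu²) du = (2j−1)!!/(4β)^j · √(π/(2β)), odd powers integrate to 0; here √(π/(2β)) = 0.65069.
State is unnormalized: ∫|Ψ|² dx = 0.65069, and ∫Ψ*·V(x)·Ψ dx = -0.0097947, so ⟨V⟩ = -0.0097947 / 0.65069.
⟨V⟩ = -0.015053.

-0.0151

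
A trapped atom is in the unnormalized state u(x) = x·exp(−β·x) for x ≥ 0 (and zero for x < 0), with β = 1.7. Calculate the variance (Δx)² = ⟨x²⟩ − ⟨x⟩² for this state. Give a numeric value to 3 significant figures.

0.260

Compute ⟨x⟩ and ⟨x²⟩ separately, then (Δx)² = ⟨x²⟩ − ⟨x⟩².
Every integrand reduces to terms xʲ·e^(−2βx) on [0, ∞); use ∫₀^∞ xʲ·e^(−2βx) dx = j!/(2β)^(j+1).
Normalization: ∫|u|² dx = 0.050885.
⟨x⟩ = 0.88235 and ⟨x²⟩ = 1.0381.
(Δx)² = 1.0381 − (0.88235)² = 0.25952.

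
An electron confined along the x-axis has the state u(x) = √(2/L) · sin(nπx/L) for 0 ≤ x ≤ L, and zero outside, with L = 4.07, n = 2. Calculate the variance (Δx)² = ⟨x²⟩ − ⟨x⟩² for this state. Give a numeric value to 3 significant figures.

1.17

Compute ⟨x⟩ and ⟨x²⟩ separately, then (Δx)² = ⟨x²⟩ − ⟨x⟩².
With sin²θ = (1 − cos2θ)/2 on 0 ≤ x ≤ L: ∫sin²(nπx/L) dx = L/2, ∫x·sin²(nπx/L) dx = L²/4, ∫x²·sin²(nπx/L) dx = L³·(1/6 − 1/(4n²π²)); higher powers xᵏ the same way, integrating xᵏ·cos(2nπx/L) by parts.
⟨x⟩ = 2.0350 and ⟨x²⟩ = 5.3118.
(Δx)² = 5.3118 − (2.0350)² = 1.1706.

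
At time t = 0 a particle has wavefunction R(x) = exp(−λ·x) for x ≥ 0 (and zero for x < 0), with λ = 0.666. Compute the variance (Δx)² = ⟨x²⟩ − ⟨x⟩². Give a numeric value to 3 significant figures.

0.564

Compute ⟨x⟩ and ⟨x²⟩ separately, then (Δx)² = ⟨x²⟩ − ⟨x⟩².
Every integrand reduces to terms xʲ·e^(−2λx) on [0, ∞); use ∫₀^∞ xʲ·e^(−2λx) dx = j!/(2λ)^(j+1).
Normalization: ∫|R|² dx = 0.75075.
⟨x⟩ = 0.75075 and ⟨x²⟩ = 1.1273.
(Δx)² = 1.1273 − (0.75075)² = 0.56363.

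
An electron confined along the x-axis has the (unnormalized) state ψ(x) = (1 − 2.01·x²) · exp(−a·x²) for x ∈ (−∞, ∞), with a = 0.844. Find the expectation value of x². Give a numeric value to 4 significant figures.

0.9317

⟨x²⟩ = ∫ x²·|ψ|² dx / ∫|ψ|² dx (integrals over the domain).
Expand each integrand as polynomial × e^(−2ax²) and use ∫x^(2j)·e^(−2ax²) dx = (2j−1)!!/(4a)^j · √(π/(2a)), odd powers → 0; here √(π/(2a)) = 1.3642.
State is unnormalized: ∫|ψ|² dx = 1.1905, and ∫ψ*·x²·ψ dx = 1.1092, so ⟨x²⟩ = 1.1092 / 1.1905.
⟨x²⟩ = 0.93168.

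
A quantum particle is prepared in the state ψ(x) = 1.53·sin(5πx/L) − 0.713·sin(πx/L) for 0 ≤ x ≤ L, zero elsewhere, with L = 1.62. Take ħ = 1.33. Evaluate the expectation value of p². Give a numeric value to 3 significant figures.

138.

p² ψ = −ħ² d²ψ/dx²; ⟨p²⟩ = −ħ² ∫ ψ*·ψ'' dx / ∫|ψ|² dx.
d²/dx² sin(jπx/L) = −(jπ/L)²·sin(jπx/L); on 0 ≤ x ≤ L, ∫sin²(jπx/L) dx = L/2 and ∫sin(jπx/L)·sin(lπx/L) dx = 0 for j ≠ l, so only diagonal terms survive in ∫|ψ|² and ∫ψ·ψ″; ∫ψ·ψ′ dx = [ψ²/2] between the walls = 0.
State is unnormalized: ∫|ψ|² dx = 2.3079, and ∫ψ*·(−ħ² ψ'') dx = 318.08, so ⟨p²⟩ = 318.08 / 2.3079.
⟨p²⟩ = 137.82.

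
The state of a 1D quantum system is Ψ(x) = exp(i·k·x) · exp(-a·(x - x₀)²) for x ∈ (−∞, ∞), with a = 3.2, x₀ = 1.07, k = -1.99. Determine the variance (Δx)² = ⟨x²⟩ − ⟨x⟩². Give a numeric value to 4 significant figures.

0.07813

Compute ⟨x⟩ and ⟨x²⟩ separately, then (Δx)² = ⟨x²⟩ − ⟨x⟩².
Gaussian moments (u = x − x₀): ∫u^(2j)·e^(−2au²) du = (2j−1)!!/(4a)^j · √(π/(2a)), odd powers integrate to 0; here √(π/(2a)) = 0.70062.
Normalization: ∫|Ψ|² dx = 0.70062.
⟨x⟩ = 1.0700 and ⟨x²⟩ = 1.2230.
(Δx)² = 1.2230 − (1.0700)² = 0.078125.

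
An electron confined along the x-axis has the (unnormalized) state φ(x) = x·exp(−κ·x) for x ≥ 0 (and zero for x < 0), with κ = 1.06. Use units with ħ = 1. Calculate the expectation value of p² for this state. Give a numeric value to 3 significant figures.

1.12

p² φ = −ħ² d²φ/dx²; ⟨p²⟩ = −ħ² ∫ φ*·φ'' dx / ∫|φ|² dx.
Differentiate x·exp(−κ·x) with the product rule; every integrand then reduces to terms xʲ·e^(−2κx) on [0, ∞), with ∫₀^∞ xʲ·e^(−2κx) dx = j!/(2κ)^(j+1).
State is unnormalized: ∫|φ|² dx = 0.20990, and ∫φ*·(−ħ² φ'') dx = 0.23585, so ⟨p²⟩ = 0.23585 / 0.20990.
⟨p²⟩ = 1.1236.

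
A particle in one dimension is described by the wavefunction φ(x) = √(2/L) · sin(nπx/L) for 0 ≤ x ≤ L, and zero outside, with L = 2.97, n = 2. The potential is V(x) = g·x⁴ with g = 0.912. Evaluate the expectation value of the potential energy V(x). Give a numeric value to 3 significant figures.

12.5

⟨V⟩ = ∫ V(x)·|φ|² dx.
With sin²θ = (1 − cos2θ)/2 on 0 ≤ x ≤ L: ∫sin²(nπx/L) dx = L/2, ∫x·sin²(nπx/L) dx = L²/4, ∫x²·sin²(nπx/L) dx = L³·(1/6 − 1/(4n²π²)); higher powers xᵏ the same way, integrating xᵏ·cos(2nπx/L) by parts.
⟨V⟩ = 12.463.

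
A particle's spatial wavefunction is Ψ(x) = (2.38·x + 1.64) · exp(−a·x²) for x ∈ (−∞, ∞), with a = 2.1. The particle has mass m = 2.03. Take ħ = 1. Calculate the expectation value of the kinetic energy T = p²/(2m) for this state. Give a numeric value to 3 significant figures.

0.725

T = −(ħ²/2m) d²/dx², so ⟨T⟩ = −(ħ²/2m) ∫ Ψ*·Ψ'' dx / ∫|Ψ|² dx; with m = 2.03.
Expand each integrand as polynomial × e^(−2ax²) and use ∫x^(2j)·e^(−2ax²) dx = (2j−1)!!/(4a)^j · √(π/(2a)), odd powers → 0; here √(π/(2a)) = 0.86487. Differentiate with the product rule, d/dx e^(−ax²) = −2ax·e^(−ax²).
State is unnormalized: ∫|Ψ|² dx = 2.9094, and ∫Ψ*·(−ħ²/2m · Ψ'') dx = 2.1082, so ⟨T⟩ = 2.1082 / 2.9094.
⟨T⟩ = 0.72461.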